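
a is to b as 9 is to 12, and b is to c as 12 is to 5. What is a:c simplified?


Given a:b = 9:12 and b:c = 12:5
Make b consistent. Multiply first ratio by 12: a:b = 108:144
Multiply second ratio by 12: b:c = 144:60
Now b = 144 in both, so a:b:c = 108:144:60
Therefore a:c = 108:60
Simplify by GCD: a:c = 9:5

9:5


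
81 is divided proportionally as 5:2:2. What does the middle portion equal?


Ratio = 5:2:2
Total parts = 5 + 2 + 2 = 9
Value per part = 81 / 9 = 9
First share = 5 * 9 = 45
Middle share = 2 * 9 = 18
Third share = 2 * 9 = 18

18


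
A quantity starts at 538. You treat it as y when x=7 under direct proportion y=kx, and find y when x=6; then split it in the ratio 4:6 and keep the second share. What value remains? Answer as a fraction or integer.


Start with 538.
Step 1: Direct prop: k = (538)/7; new y = k*6 = 538*6/7 = 3228/7
Step 2: Split 4:6, second share = 3228/7 * 6/10 = 9684/35
Final result = 9684/35

9684/35


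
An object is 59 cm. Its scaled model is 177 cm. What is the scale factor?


Original length = 59 cm
Scaled length = 177 cm
Scale factor = 177 / 59
= 3

3


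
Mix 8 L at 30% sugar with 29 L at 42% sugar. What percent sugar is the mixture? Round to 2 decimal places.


Solute in mixture 1 = 30% of 8 L = 8*30/100 = 12/5 L
Solute in mixture 2 = 42% of 29 L = 29*42/100 = 609/50 L
Total solute = 12/5 + 609/50 = 729/50 L
Total volume = 8 + 29 = 37 L
Final concentration = 729/50/37 * 100 = 39.41%

39.41


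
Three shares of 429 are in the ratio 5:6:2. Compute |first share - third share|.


Total parts = 5 + 6 + 2 = 13
Value per part = 429 / 13 = 33
Shares: 5*33=165, 6*33=198, 2*33=66
First share = 165, third share = 66
Difference = |165 - 66| = 99

99


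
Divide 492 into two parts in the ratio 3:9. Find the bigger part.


Total parts = 3 + 9 = 12
Value per part = 492 / 12 = 41
First share = 3 * 41 = 123
Second share = 9 * 41 = 369
Larger share = 369

369


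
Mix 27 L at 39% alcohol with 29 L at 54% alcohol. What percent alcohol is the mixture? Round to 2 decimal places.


Solute in mixture 1 = 39% of 27 L = 27*39/100 = 1053/100 L
Solute in mixture 2 = 54% of 29 L = 29*54/100 = 783/50 L
Total solute = 1053/100 + 783/50 = 2619/100 L
Total volume = 27 + 29 = 56 L
Final concentration = 2619/100/56 * 100 = 46.77%

46.77


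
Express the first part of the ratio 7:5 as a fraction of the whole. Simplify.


Total parts = 7 + 5 = 12
First part fraction = 7/12
Simplify: 7/12 = 7/12

7/12


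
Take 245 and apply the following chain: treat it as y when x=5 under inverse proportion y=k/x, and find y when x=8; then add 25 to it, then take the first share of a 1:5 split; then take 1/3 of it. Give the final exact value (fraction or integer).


Start with 245.
Step 1: Inverse prop: k = (245)*5; new y = k/8 = 245*5/8 = 1225/8
Step 2: Add 25: 1225/8+25=1425/8; split 1:5 first = 1425/8*1/6 = 475/16
Step 3: Take 1/3: 475/16 * 1/3 = 475/48
Final result = 475/48

475/48


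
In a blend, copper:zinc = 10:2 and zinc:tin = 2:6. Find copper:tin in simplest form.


Given a:b = 10:2 and b:c = 2:6
Make b consistent. Multiply first ratio by 2: a:b = 20:4
Multiply second ratio by 2: b:c = 4:12
Now b = 4 in both, so a:b:c = 20:4:12
Therefore a:c = 20:12
Simplify by GCD: a:c = 5:3

5:3


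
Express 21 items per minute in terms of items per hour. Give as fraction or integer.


Converting from per minute to per hour
Rate = 21 items per minute
Multiply by 60: 21 * 60
= 1260 items per hour

1260


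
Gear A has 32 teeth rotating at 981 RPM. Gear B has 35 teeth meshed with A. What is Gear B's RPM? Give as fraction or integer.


Gear ratio: teeth_A * RPM_A = teeth_B * RPM_B
32 * 981 = 35 * RPM_B
31392 = 35 * RPM_B
RPM_B = 31392 / 35
RPM_B = 31392/35

31392/35


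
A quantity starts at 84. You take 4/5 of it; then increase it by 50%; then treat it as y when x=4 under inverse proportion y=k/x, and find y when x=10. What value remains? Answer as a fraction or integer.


Start with 84.
Step 1: Take 4/5: 84 * 4/5 = 336/5
Step 2: Increase by 50%: 336/5 * 150/100 = 504/5
Step 3: Inverse prop: k = (504/5)*4; new y = k/10 = 504/5*4/10 = 1008/25
Final result = 1008/25

1008/25


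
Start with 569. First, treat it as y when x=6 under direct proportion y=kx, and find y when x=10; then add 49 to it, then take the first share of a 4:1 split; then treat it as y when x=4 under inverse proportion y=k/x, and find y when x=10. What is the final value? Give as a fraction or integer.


Start with 569.
Step 1: Direct prop: k = (569)/6; new y = k*10 = 569*10/6 = 2845/3
Step 2: Add 49: 2845/3+49=2992/3; split 4:1 first = 2992/3*4/5 = 11968/15
Step 3: Inverse prop: k = (11968/15)*4; new y = k/10 = 11968/15*4/10 = 23936/75
Final result = 23936/75

23936/75


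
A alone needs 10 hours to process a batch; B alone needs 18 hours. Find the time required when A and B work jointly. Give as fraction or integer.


Rate of A = 1/10 job per hour
Rate of B = 1/18 job per hour
Combined rate = 1/10 + 1/18
Find common denominator: (18 + 10)/(10*18) = 28/180
Combined rate = 7/45 job per hour
Time together = 1 / (7/45) = 45/7 hours

45/7


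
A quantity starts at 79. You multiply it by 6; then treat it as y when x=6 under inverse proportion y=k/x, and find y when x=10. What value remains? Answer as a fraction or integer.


Start with 79.
Step 1: Multiply by 6: 79 * 6 = 474
Step 2: Inverse prop: k = (474)*6; new y = k/10 = 474*6/10 = 1422/5
Final result = 1422/5

1422/5


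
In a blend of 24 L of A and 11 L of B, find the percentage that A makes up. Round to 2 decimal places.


Volume of A = 24 L
Volume of B = 11 L
Total volume = 24 + 11 = 35 L
Percentage of A = (24/35) * 100
= 68.57%

68.57


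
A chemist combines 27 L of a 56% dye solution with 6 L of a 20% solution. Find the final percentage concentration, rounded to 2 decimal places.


Solute in mixture 1 = 56% of 27 L = 27*56/100 = 378/25 L
Solute in mixture 2 = 20% of 6 L = 6*20/100 = 6/5 L
Total solute = 378/25 + 6/5 = 408/25 L
Total volume = 27 + 6 = 33 L
Final concentration = 408/25/33 * 100 = 49.45%

49.45


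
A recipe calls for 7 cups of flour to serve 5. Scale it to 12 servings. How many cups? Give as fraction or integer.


Original: 7 cups for 5 servings
Target servings = 12
Scaling factor = 12/5
New amount = 7 * 12/5
= 84/5
= 84/5 cups

84/5


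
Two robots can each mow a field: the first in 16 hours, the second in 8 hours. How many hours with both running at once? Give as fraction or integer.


Rate of A = 1/16 job per hour
Rate of B = 1/8 job per hour
Combined rate = 1/16 + 1/8
Find common denominator: (8 + 16)/(16*8) = 24/128
Combined rate = 3/16 job per hour
Time together = 1 / (3/16) = 16/3 hours

16/3


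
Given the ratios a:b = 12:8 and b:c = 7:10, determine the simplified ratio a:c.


Given a:b = 12:8 and b:c = 7:10
Make b consistent. Multiply first ratio by 7: a:b = 84:56
Multiply second ratio by 8: b:c = 56:80
Now b = 56 in both, so a:b:c = 84:56:80
Therefore a:c = 84:80
Simplify by GCD: a:c = 21:20

21:20


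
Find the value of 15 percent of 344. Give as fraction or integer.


Compute 15% of 344
Convert percentage: 15% = 15/100
Multiply: 344 * 15/100
= 5160/100
= 258/5

258/5


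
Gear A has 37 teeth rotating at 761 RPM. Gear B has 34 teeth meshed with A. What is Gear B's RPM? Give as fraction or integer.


Gear ratio: teeth_A * RPM_A = teeth_B * RPM_B
37 * 761 = 34 * RPM_B
28157 = 34 * RPM_B
RPM_B = 28157 / 34
RPM_B = 28157/34

28157/34


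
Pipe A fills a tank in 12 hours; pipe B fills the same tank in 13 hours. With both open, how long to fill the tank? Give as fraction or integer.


Rate of A = 1/12 job per hour
Rate of B = 1/13 job per hour
Combined rate = 1/12 + 1/13
Find common denominator: (13 + 12)/(12*13) = 25/156
Combined rate = 25/156 job per hour
Time together = 1 / (25/156) = 156/25 hours

156/25


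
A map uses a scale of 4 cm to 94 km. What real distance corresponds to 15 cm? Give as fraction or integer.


Map scale: 4 cm = 94 km
Measured distance on map = 15 cm
Set up proportion: 15 * 94 / 4
= 1410 / 4
= 705/2 km

705/2


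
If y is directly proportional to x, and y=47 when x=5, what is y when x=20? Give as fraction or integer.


Direct proportion: y = kx
Find k: k = 47/5 = 47/5
Compute y at x=20: y = 47/5 * 20
y = 188

188


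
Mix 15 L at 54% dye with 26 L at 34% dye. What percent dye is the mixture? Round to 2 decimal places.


Solute in mixture 1 = 54% of 15 L = 15*54/100 = 81/10 L
Solute in mixture 2 = 34% of 26 L = 26*34/100 = 221/25 L
Total solute = 81/10 + 221/25 = 847/50 L
Total volume = 15 + 26 = 41 L
Final concentration = 847/50/41 * 100 = 41.32%

41.32


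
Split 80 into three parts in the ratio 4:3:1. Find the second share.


Ratio = 4:3:1
Total parts = 4 + 3 + 1 = 8
Value per part = 80 / 8 = 10
First share = 4 * 10 = 40
Middle share = 3 * 10 = 30
Third share = 1 * 10 = 10

30


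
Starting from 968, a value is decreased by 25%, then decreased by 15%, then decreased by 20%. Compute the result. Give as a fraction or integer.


Start: 968
Step 1: decrease by 25% => multiply by 75/100
  968 * 75/100 = 726
Step 2: decrease by 15% => multiply by 85/100
  726 * 85/100 = 6171/10
Step 3: decrease by 20% => multiply by 80/100
  6171/10 * 80/100 = 12342/25
Final value = 12342/25

12342/25


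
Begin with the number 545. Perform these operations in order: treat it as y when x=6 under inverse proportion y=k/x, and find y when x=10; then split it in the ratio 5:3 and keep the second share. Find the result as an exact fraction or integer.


Start with 545.
Step 1: Inverse prop: k = (545)*6; new y = k/10 = 545*6/10 = 327
Step 2: Split 5:3, second share = 327 * 3/8 = 981/8
Final result = 981/8

981/8


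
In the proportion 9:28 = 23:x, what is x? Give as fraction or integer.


Setting up: 9/28 = 23/x
Cross multiply: 9 * x = 28 * 23
9x = 644
x = 644/9
x = 644/9

644/9


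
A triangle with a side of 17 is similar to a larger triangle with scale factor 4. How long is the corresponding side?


Similar triangles have proportional sides
Scale factor = 4
Smaller side = 17
Corresponding larger side = 17 * 4
= 68

68


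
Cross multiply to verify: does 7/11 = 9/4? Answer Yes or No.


Cross multiply to check 7/11 = 9/4
Left cross product: 7 * 4 = 28
Right cross product: 11 * 9 = 99
28 != 99
Not equal, so proportions differ => No

No


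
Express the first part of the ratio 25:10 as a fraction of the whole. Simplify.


Total parts = 25 + 10 = 35
First part fraction = 25/35
Simplify: 25/35 = 5/7

5/7


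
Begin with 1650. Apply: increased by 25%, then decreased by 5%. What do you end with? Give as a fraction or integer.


Start: 1650
Step 1: increase by 25% => multiply by 125/100
  1650 * 125/100 = 4125/2
Step 2: decrease by 5% => multiply by 95/100
  4125/2 * 95/100 = 15675/8
Final value = 15675/8

15675/8


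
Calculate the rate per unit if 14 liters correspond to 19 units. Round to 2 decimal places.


Total liters = 14
Number of units = 19
Unit rate = 14 / 19
= 0.74 liters per unit

0.74


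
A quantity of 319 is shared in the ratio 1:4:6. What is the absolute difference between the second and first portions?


Total parts = 1 + 4 + 6 = 11
Value per part = 319 / 11 = 29
Shares: 1*29=29, 4*29=116, 6*29=174
Second share = 116, first share = 29
Difference = |116 - 29| = 87

87


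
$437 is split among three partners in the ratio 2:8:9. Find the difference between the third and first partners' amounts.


Total parts = 2 + 8 + 9 = 19
Value per part = 437 / 19 = 23
Shares: 2*23=46, 8*23=184, 9*23=207
Third share = 207, first share = 46
Difference = |207 - 46| = 161

161


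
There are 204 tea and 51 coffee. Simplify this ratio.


Find GCD(204, 51)
GCD = 51
Divide both by 51: 204/51 = 4, 51/51 = 1
Simplified ratio = 4:1

4:1


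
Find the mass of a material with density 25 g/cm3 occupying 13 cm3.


Using mass = density * volume
Density = 25 g/cm3
Volume = 13 cm3
Mass = 25 * 13
= 325 g

325


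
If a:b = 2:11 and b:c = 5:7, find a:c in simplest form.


Given a:b = 2:11 and b:c = 5:7
Make b consistent. Multiply first ratio by 5: a:b = 10:55
Multiply second ratio by 11: b:c = 55:77
Now b = 55 in both, so a:b:c = 10:55:77
Therefore a:c = 10:77
Simplify by GCD: a:c = 10:77

10:77


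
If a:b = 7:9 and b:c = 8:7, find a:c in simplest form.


Given a:b = 7:9 and b:c = 8:7
Make b consistent. Multiply first ratio by 8: a:b = 56:72
Multiply second ratio by 9: b:c = 72:63
Now b = 72 in both, so a:b:c = 56:72:63
Therefore a:c = 56:63
Simplify by GCD: a:c = 8:9

8:9


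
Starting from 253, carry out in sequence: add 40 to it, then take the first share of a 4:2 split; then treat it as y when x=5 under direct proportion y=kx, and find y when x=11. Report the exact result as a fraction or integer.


Start with 253.
Step 1: Add 40: 253+40=293; split 4:2 first = 293*4/6 = 586/3
Step 2: Direct prop: k = (586/3)/5; new y = k*11 = 586/3*11/5 = 6446/15
Final result = 6446/15

6446/15


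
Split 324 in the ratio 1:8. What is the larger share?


Total parts = 1 + 8 = 9
Value per part = 324 / 9 = 36
First share = 1 * 36 = 36
Second share = 8 * 36 = 288
Larger share = 288

288


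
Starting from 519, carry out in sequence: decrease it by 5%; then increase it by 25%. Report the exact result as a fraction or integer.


Start with 519.
Step 1: Decrease by 5%: 519 * 95/100 = 9861/20
Step 2: Increase by 25%: 9861/20 * 125/100 = 9861/16
Final result = 9861/16

9861/16


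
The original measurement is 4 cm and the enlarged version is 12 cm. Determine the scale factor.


Original length = 4 cm
Scaled length = 12 cm
Scale factor = 12 / 4
= 3

3


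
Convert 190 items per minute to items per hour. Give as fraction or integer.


Converting from per minute to per hour
Rate = 190 items per minute
Multiply by 60: 190 * 60
= 11400 items per hour

11400


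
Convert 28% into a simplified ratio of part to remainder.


Part = 28%, Remainder = 72%
Ratio = 28:72
GCD(28, 72) = 4
Simplify: 7:18 = 7:18

7:18


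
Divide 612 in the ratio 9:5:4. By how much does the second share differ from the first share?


Total parts = 9 + 5 + 4 = 18
Value per part = 612 / 18 = 34
Shares: 9*34=306, 5*34=170, 4*34=136
Second share = 170, first share = 306
Difference = |170 - 306| = 136

136


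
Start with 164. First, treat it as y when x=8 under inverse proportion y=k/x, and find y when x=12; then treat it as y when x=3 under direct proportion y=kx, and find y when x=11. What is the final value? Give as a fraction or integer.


Start with 164.
Step 1: Inverse prop: k = (164)*8; new y = k/12 = 164*8/12 = 328/3
Step 2: Direct prop: k = (328/3)/3; new y = k*11 = 328/3*11/3 = 3608/9
Final result = 3608/9

3608/9


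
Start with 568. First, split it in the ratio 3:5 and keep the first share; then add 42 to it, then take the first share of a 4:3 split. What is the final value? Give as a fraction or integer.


Start with 568.
Step 1: Split 3:5, first share = 568 * 3/8 = 213
Step 2: Add 42: 213+42=255; split 4:3 first = 255*4/7 = 1020/7
Final result = 1020/7

1020/7


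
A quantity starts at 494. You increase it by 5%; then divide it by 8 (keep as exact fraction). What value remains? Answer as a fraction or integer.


Start with 494.
Step 1: Increase by 5%: 494 * 105/100 = 5187/10
Step 2: Divide by 8: 5187/10 / 8 = 5187/80
Final result = 5187/80

5187/80


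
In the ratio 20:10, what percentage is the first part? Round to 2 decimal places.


Total parts = 20 + 10 = 30
First part fraction = 20/30
Percentage = (20/30) * 100
= 0.666667 * 100
= 66.67%

66.67


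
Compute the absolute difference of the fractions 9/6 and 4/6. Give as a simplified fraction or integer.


Simplify: 9/6 = 3/2 and 4/6 = 2/3
Find common denominator: LCD = 6
Convert: 9/6 and 4/6
Difference = |9 - 4|/6 = 5/6
Simplified = 5/6

5/6


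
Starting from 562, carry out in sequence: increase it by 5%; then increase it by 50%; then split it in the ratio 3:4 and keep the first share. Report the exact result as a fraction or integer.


Start with 562.
Step 1: Increase by 5%: 562 * 105/100 = 5901/10
Step 2: Increase by 50%: 5901/10 * 150/100 = 17703/20
Step 3: Split 3:4, first share = 17703/20 * 3/7 = 7587/20
Final result = 7587/20

7587/20


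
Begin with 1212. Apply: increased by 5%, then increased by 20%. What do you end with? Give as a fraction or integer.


Start: 1212
Step 1: increase by 5% => multiply by 105/100
  1212 * 105/100 = 6363/5
Step 2: increase by 20% => multiply by 120/100
  6363/5 * 120/100 = 38178/25
Final value = 38178/25

38178/25


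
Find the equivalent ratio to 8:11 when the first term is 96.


Original ratio: 8:11
First term target: 96
Scale factor = 96 / 8 = 12
Multiply second term: 11 * 12 = 132
Equivalent ratio = 96:132

96:132


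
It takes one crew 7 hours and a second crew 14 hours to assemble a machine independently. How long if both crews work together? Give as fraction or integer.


Rate of A = 1/7 job per hour
Rate of B = 1/14 job per hour
Combined rate = 1/7 + 1/14
Find common denominator: (14 + 7)/(7*14) = 21/98
Combined rate = 3/14 job per hour
Time together = 1 / (3/14) = 14/3 hours

14/3


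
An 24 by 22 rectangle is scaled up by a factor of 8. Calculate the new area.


Original dimensions: 24 x 22
Enlargement factor = 8
New width = 24 * 8 = 192
New height = 22 * 8 = 176
New area = 192 * 176 = 33792

33792


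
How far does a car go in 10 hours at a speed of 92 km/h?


Using distance = speed * time
Speed = 92 km/h
Time = 10 hours
Distance = 92 * 10
= 920 km

920


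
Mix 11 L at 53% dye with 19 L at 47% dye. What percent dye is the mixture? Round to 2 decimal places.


Solute in mixture 1 = 53% of 11 L = 11*53/100 = 583/100 L
Solute in mixture 2 = 47% of 19 L = 19*47/100 = 893/100 L
Total solute = 583/100 + 893/100 = 369/25 L
Total volume = 11 + 19 = 30 L
Final concentration = 369/25/30 * 100 = 49.20%

49.20


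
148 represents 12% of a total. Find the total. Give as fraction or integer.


Given: 148 is 12% of the whole
Set up: 148 = 12/100 * whole
whole = 148 * 100 / 12
whole = 14800 / 12
whole = 3700/3

3700/3


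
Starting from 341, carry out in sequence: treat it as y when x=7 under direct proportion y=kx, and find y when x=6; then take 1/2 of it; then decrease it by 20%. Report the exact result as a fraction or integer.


Start with 341.
Step 1: Direct prop: k = (341)/7; new y = k*6 = 341*6/7 = 2046/7
Step 2: Take 1/2: 2046/7 * 1/2 = 1023/7
Step 3: Decrease by 20%: 1023/7 * 80/100 = 4092/35
Final result = 4092/35

4092/35


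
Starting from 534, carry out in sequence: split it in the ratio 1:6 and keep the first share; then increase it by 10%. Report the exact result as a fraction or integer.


Start with 534.
Step 1: Split 1:6, first share = 534 * 1/7 = 534/7
Step 2: Increase by 10%: 534/7 * 110/100 = 2937/35
Final result = 2937/35

2937/35


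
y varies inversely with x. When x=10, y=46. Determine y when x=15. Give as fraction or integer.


Inverse proportion: y = k/x
Find k: k = 10 * 46 = 460
Compute y at x=15: y = 460/15
y = 92/3

92/3


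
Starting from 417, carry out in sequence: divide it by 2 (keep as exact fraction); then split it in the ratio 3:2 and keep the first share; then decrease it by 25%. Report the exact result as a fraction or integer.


Start with 417.
Step 1: Divide by 2: 417 / 2 = 417/2
Step 2: Split 3:2, first share = 417/2 * 3/5 = 1251/10
Step 3: Decrease by 25%: 1251/10 * 75/100 = 3753/40
Final result = 3753/40

3753/40


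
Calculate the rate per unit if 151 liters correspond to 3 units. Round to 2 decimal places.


Total liters = 151
Number of units = 3
Unit rate = 151 / 3
= 50.33 liters per unit

50.33


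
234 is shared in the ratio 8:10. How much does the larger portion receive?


Total parts = 8 + 10 = 18
Value per part = 234 / 18 = 13
First share = 8 * 13 = 104
Second share = 10 * 13 = 130
Larger share = 130

130


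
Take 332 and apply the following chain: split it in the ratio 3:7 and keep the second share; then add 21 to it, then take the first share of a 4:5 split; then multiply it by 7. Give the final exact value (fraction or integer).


Start with 332.
Step 1: Split 3:7, second share = 332 * 7/10 = 1162/5
Step 2: Add 21: 1162/5+21=1267/5; split 4:5 first = 1267/5*4/9 = 5068/45
Step 3: Multiply by 7: 5068/45 * 7 = 35476/45
Final result = 35476/45

35476/45


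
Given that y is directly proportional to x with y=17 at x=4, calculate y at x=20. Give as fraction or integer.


Direct proportion: y = kx
Find k: k = 17/4 = 17/4
Compute y at x=20: y = 17/4 * 20
y = 85

85


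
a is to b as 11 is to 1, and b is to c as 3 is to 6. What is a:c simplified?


Given a:b = 11:1 and b:c = 3:6
Make b consistent. Multiply first ratio by 3: a:b = 33:3
Multiply second ratio by 1: b:c = 3:6
Now b = 3 in both, so a:b:c = 33:3:6
Therefore a:c = 33:6
Simplify by GCD: a:c = 11:2

11:2


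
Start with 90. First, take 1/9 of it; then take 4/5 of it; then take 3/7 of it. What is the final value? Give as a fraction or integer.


Start with 90.
Step 1: Take 1/9: 90 * 1/9 = 10
Step 2: Take 4/5: 10 * 4/5 = 8
Step 3: Take 3/7: 8 * 3/7 = 24/7
Final result = 24/7

24/7


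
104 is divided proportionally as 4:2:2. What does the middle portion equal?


Ratio = 4:2:2
Total parts = 4 + 2 + 2 = 8
Value per part = 104 / 8 = 13
First share = 4 * 13 = 52
Middle share = 2 * 13 = 26
Third share = 2 * 13 = 26

26


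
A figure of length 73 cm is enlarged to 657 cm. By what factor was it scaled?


Original length = 73 cm
Scaled length = 657 cm
Scale factor = 657 / 73
= 9

9


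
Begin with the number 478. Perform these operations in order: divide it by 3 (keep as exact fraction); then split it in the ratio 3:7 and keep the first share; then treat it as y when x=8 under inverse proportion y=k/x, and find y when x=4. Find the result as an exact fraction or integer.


Start with 478.
Step 1: Divide by 3: 478 / 3 = 478/3
Step 2: Split 3:7, first share = 478/3 * 3/10 = 239/5
Step 3: Inverse prop: k = (239/5)*8; new y = k/4 = 239/5*8/4 = 478/5
Final result = 478/5

478/5


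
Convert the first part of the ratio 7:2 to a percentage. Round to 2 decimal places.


Total parts = 7 + 2 = 9
First part fraction = 7/9
Percentage = (7/9) * 100
= 0.777778 * 100
= 77.78%

77.78


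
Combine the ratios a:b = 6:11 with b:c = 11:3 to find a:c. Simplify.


Given a:b = 6:11 and b:c = 11:3
Make b consistent. Multiply first ratio by 11: a:b = 66:121
Multiply second ratio by 11: b:c = 121:33
Now b = 121 in both, so a:b:c = 66:121:33
Therefore a:c = 66:33
Simplify by GCD: a:c = 2:1

2:1


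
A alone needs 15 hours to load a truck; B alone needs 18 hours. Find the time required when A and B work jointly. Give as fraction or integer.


Rate of A = 1/15 job per hour
Rate of B = 1/18 job per hour
Combined rate = 1/15 + 1/18
Find common denominator: (18 + 15)/(15*18) = 33/270
Combined rate = 11/90 job per hour
Time together = 1 / (11/90) = 90/11 hours

90/11


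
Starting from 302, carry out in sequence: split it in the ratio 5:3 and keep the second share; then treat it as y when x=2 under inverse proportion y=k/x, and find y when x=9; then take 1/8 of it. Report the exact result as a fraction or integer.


Start with 302.
Step 1: Split 5:3, second share = 302 * 3/8 = 453/4
Step 2: Inverse prop: k = (453/4)*2; new y = k/9 = 453/4*2/9 = 151/6
Step 3: Take 1/8: 151/6 * 1/8 = 151/48
Final result = 151/48

151/48


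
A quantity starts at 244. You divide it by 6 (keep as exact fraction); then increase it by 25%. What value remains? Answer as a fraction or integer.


Start with 244.
Step 1: Divide by 6: 244 / 6 = 122/3
Step 2: Increase by 25%: 122/3 * 125/100 = 305/6
Final result = 305/6

305/6


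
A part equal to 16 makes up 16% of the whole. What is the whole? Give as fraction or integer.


Given: 16 is 16% of the whole
Set up: 16 = 16/100 * whole
whole = 16 * 100 / 16
whole = 1600 / 16
whole = 100

100


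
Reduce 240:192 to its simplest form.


Find GCD(240, 192)
GCD = 48
Divide both by 48: 240/48 = 5, 192/48 = 4
Simplified ratio = 5:4

5:4


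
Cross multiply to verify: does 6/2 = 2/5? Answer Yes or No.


Cross multiply to check 6/2 = 2/5
Left cross product: 6 * 5 = 30
Right cross product: 2 * 2 = 4
30 != 4
Not equal, so proportions differ => No

No


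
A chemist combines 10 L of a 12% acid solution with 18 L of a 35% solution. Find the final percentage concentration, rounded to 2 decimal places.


Solute in mixture 1 = 12% of 10 L = 10*12/100 = 6/5 L
Solute in mixture 2 = 35% of 18 L = 18*35/100 = 63/10 L
Total solute = 6/5 + 63/10 = 15/2 L
Total volume = 10 + 18 = 28 L
Final concentration = 15/2/28 * 100 = 26.79%

26.79


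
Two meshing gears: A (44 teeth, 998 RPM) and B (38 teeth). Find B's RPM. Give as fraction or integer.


Gear ratio: teeth_A * RPM_A = teeth_B * RPM_B
44 * 998 = 38 * RPM_B
43912 = 38 * RPM_B
RPM_B = 43912 / 38
RPM_B = 21956/19

21956/19


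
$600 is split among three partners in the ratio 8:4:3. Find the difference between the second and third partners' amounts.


Total parts = 8 + 4 + 3 = 15
Value per part = 600 / 15 = 40
Shares: 8*40=320, 4*40=160, 3*40=120
Second share = 160, third share = 120
Difference = |160 - 120| = 40

40


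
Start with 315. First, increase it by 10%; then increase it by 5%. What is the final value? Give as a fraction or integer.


Start with 315.
Step 1: Increase by 10%: 315 * 110/100 = 693/2
Step 2: Increase by 5%: 693/2 * 105/100 = 14553/40
Final result = 14553/40

14553/40


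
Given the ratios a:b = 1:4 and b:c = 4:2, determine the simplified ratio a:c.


Given a:b = 1:4 and b:c = 4:2
Make b consistent. Multiply first ratio by 4: a:b = 4:16
Multiply second ratio by 4: b:c = 16:8
Now b = 16 in both, so a:b:c = 4:16:8
Therefore a:c = 4:8
Simplify by GCD: a:c = 1:2

1:2


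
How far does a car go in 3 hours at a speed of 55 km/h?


Using distance = speed * time
Speed = 55 km/h
Time = 3 hours
Distance = 55 * 3
= 165 km

165


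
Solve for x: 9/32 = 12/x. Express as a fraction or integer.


Setting up: 9/32 = 12/x
Cross multiply: 9 * x = 32 * 12
9x = 384
x = 384/9
x = 128/3

128/3


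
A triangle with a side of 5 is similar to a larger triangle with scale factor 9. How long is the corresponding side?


Similar triangles have proportional sides
Scale factor = 9
Smaller side = 5
Corresponding larger side = 5 * 9
= 45

45


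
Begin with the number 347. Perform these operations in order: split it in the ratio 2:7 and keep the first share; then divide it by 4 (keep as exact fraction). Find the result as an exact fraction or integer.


Start with 347.
Step 1: Split 2:7, first share = 347 * 2/9 = 694/9
Step 2: Divide by 4: 694/9 / 4 = 347/18
Final result = 347/18

347/18


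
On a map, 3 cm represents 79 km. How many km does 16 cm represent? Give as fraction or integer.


Map scale: 3 cm = 79 km
Measured distance on map = 16 cm
Set up proportion: 16 * 79 / 3
= 1264 / 3
= 1264/3 km

1264/3


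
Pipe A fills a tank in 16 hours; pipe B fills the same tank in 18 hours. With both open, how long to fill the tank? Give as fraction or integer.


Rate of A = 1/16 job per hour
Rate of B = 1/18 job per hour
Combined rate = 1/16 + 1/18
Find common denominator: (18 + 16)/(16*18) = 34/288
Combined rate = 17/144 job per hour
Time together = 1 / (17/144) = 144/17 hours

144/17


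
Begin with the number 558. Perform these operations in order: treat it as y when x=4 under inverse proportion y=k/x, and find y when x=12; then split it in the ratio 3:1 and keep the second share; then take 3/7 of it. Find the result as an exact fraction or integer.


Start with 558.
Step 1: Inverse prop: k = (558)*4; new y = k/12 = 558*4/12 = 186
Step 2: Split 3:1, second share = 186 * 1/4 = 93/2
Step 3: Take 3/7: 93/2 * 3/7 = 279/14
Final result = 279/14

279/14


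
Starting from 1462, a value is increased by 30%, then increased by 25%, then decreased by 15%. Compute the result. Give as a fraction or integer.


Start: 1462
Step 1: increase by 30% => multiply by 130/100
  1462 * 130/100 = 9503/5
Step 2: increase by 25% => multiply by 125/100
  9503/5 * 125/100 = 9503/4
Step 3: decrease by 15% => multiply by 85/100
  9503/4 * 85/100 = 161551/80
Final value = 161551/80

161551/80


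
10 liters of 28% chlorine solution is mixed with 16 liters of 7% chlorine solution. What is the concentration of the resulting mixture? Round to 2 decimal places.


Solute in mixture 1 = 28% of 10 L = 10*28/100 = 14/5 L
Solute in mixture 2 = 7% of 16 L = 16*7/100 = 28/25 L
Total solute = 14/5 + 28/25 = 98/25 L
Total volume = 10 + 16 = 26 L
Final concentration = 98/25/26 * 100 = 15.08%

15.08


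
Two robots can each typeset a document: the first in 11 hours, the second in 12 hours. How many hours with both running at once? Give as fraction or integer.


Rate of A = 1/11 job per hour
Rate of B = 1/12 job per hour
Combined rate = 1/11 + 1/12
Find common denominator: (12 + 11)/(11*12) = 23/132
Combined rate = 23/132 job per hour
Time together = 1 / (23/132) = 132/23 hours

132/23


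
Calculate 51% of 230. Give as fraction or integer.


Compute 51% of 230
Convert percentage: 51% = 51/100
Multiply: 230 * 51/100
= 11730/100
= 1173/10

1173/10


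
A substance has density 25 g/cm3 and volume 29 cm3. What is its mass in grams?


Using mass = density * volume
Density = 25 g/cm3
Volume = 29 cm3
Mass = 25 * 29
= 725 g

725


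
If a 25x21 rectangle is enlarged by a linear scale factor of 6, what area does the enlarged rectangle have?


Original dimensions: 25 x 21
Enlargement factor = 6
New width = 25 * 6 = 150
New height = 21 * 6 = 126
New area = 150 * 126 = 18900

18900


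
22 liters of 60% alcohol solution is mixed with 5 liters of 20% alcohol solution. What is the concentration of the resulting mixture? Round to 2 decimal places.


Solute in mixture 1 = 60% of 22 L = 22*60/100 = 66/5 L
Solute in mixture 2 = 20% of 5 L = 5*20/100 = 1 L
Total solute = 66/5 + 1 = 71/5 L
Total volume = 22 + 5 = 27 L
Final concentration = 71/5/27 * 100 = 52.59%

52.59


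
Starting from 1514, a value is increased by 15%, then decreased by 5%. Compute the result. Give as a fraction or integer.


Start: 1514
Step 1: increase by 15% => multiply by 115/100
  1514 * 115/100 = 17411/10
Step 2: decrease by 5% => multiply by 95/100
  17411/10 * 95/100 = 330809/200
Final value = 330809/200

330809/200


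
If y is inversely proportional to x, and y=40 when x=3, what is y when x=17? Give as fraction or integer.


Inverse proportion: y = k/x
Find k: k = 3 * 40 = 120
Compute y at x=17: y = 120/17
y = 120/17

120/17


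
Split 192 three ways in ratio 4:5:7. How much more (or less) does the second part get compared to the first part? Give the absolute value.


Total parts = 4 + 5 + 7 = 16
Value per part = 192 / 16 = 12
Shares: 4*12=48, 5*12=60, 7*12=84
Second share = 60, first share = 48
Difference = |60 - 48| = 12

12


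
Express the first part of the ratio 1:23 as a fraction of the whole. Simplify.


Total parts = 1 + 23 = 24
First part fraction = 1/24
Simplify: 1/24 = 1/24

1/24


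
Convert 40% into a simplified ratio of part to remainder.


Part = 40%, Remainder = 60%
Ratio = 40:60
GCD(40, 60) = 20
Simplify: 2:3 = 2:3

2:3


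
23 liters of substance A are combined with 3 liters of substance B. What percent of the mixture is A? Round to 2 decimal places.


Volume of A = 23 L
Volume of B = 3 L
Total volume = 23 + 3 = 26 L
Percentage of A = (23/26) * 100
= 88.46%

88.46


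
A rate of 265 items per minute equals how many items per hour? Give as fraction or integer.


Converting from per minute to per hour
Rate = 265 items per minute
Multiply by 60: 265 * 60
= 15900 items per hour

15900


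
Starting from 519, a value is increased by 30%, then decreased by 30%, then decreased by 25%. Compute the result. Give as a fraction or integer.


Start: 519
Step 1: increase by 30% => multiply by 130/100
  519 * 130/100 = 6747/10
Step 2: decrease by 30% => multiply by 70/100
  6747/10 * 70/100 = 47229/100
Step 3: decrease by 25% => multiply by 75/100
  47229/100 * 75/100 = 141687/400
Final value = 141687/400

141687/400


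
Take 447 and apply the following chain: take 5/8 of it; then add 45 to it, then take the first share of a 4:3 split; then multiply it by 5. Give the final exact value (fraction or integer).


Start with 447.
Step 1: Take 5/8: 447 * 5/8 = 2235/8
Step 2: Add 45: 2235/8+45=2595/8; split 4:3 first = 2595/8*4/7 = 2595/14
Step 3: Multiply by 5: 2595/14 * 5 = 12975/14
Final result = 12975/14

12975/14


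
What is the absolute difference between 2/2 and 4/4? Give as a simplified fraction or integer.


Simplify: 2/2 = 1 and 4/4 = 1
Find common denominator: LCD = 1
Convert: 1/1 and 1/1
Difference = |1 - 1|/1 = 0/1
Simplified = 0

0


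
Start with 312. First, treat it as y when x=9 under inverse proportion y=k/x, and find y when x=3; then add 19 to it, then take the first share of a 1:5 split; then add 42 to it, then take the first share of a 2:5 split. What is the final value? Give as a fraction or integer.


Start with 312.
Step 1: Inverse prop: k = (312)*9; new y = k/3 = 312*9/3 = 936
Step 2: Add 19: 936+19=955; split 1:5 first = 955*1/6 = 955/6
Step 3: Add 42: 955/6+42=1207/6; split 2:5 first = 1207/6*2/7 = 1207/21
Final result = 1207/21

1207/21


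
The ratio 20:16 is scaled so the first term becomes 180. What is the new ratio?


Original ratio: 20:16
First term target: 180
Scale factor = 180 / 20 = 9
Multiply second term: 16 * 9 = 144
Equivalent ratio = 180:144

180:144


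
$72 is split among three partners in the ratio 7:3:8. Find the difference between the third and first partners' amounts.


Total parts = 7 + 3 + 8 = 18
Value per part = 72 / 18 = 4
Shares: 7*4=28, 3*4=12, 8*4=32
Third share = 32, first share = 28
Difference = |32 - 28| = 4

4


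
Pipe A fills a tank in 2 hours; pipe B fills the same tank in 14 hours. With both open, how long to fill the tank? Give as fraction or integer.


Rate of A = 1/2 job per hour
Rate of B = 1/14 job per hour
Combined rate = 1/2 + 1/14
Find common denominator: (14 + 2)/(2*14) = 16/28
Combined rate = 4/7 job per hour
Time together = 1 / (4/7) = 7/4 hours

7/4


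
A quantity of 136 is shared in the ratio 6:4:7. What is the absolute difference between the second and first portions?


Total parts = 6 + 4 + 7 = 17
Value per part = 136 / 17 = 8
Shares: 6*8=48, 4*8=32, 7*8=56
Second share = 32, first share = 48
Difference = |32 - 48| = 16

16


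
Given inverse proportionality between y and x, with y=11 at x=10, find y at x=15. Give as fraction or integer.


Inverse proportion: y = k/x
Find k: k = 10 * 11 = 110
Compute y at x=15: y = 110/15
y = 22/3

22/3


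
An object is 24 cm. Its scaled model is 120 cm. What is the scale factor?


Original length = 24 cm
Scaled length = 120 cm
Scale factor = 120 / 24
= 5

5


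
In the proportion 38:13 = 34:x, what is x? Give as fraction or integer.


Setting up: 38/13 = 34/x
Cross multiply: 38 * x = 13 * 34
38x = 442
x = 442/38
x = 221/19

221/19


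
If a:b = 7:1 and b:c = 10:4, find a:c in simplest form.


Given a:b = 7:1 and b:c = 10:4
Make b consistent. Multiply first ratio by 10: a:b = 70:10
Multiply second ratio by 1: b:c = 10:4
Now b = 10 in both, so a:b:c = 70:10:4
Therefore a:c = 70:4
Simplify by GCD: a:c = 35:2

35:2


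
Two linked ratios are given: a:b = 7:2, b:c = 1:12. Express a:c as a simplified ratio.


Given a:b = 7:2 and b:c = 1:12
Make b consistent. Multiply first ratio by 1: a:b = 7:2
Multiply second ratio by 2: b:c = 2:24
Now b = 2 in both, so a:b:c = 7:2:24
Therefore a:c = 7:24
Simplify by GCD: a:c = 7:24

7:24


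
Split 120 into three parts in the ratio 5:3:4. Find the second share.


Ratio = 5:3:4
Total parts = 5 + 3 + 4 = 12
Value per part = 120 / 12 = 10
First share = 5 * 10 = 50
Middle share = 3 * 10 = 30
Third share = 4 * 10 = 40

30


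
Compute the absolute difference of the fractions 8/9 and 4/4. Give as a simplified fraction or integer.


Simplify: 8/9 = 8/9 and 4/4 = 1
Find common denominator: LCD = 9
Convert: 8/9 and 9/9
Difference = |8 - 9|/9 = 1/9
Simplified = 1/9

1/9


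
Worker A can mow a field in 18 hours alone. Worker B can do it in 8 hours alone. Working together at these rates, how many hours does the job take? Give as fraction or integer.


Rate of A = 1/18 job per hour
Rate of B = 1/8 job per hour
Combined rate = 1/18 + 1/8
Find common denominator: (8 + 18)/(18*8) = 26/144
Combined rate = 13/72 job per hour
Time together = 1 / (13/72) = 72/13 hours

72/13


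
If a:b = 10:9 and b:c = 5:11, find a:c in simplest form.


Given a:b = 10:9 and b:c = 5:11
Make b consistent. Multiply first ratio by 5: a:b = 50:45
Multiply second ratio by 9: b:c = 45:99
Now b = 45 in both, so a:b:c = 50:45:99
Therefore a:c = 50:99
Simplify by GCD: a:c = 50:99

50:99


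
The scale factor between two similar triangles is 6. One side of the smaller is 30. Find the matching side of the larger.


Similar triangles have proportional sides
Scale factor = 6
Smaller side = 30
Corresponding larger side = 30 * 6
= 180

180


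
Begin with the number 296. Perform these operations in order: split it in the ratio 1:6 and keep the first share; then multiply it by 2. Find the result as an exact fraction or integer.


Start with 296.
Step 1: Split 1:6, first share = 296 * 1/7 = 296/7
Step 2: Multiply by 2: 296/7 * 2 = 592/7
Final result = 592/7

592/7


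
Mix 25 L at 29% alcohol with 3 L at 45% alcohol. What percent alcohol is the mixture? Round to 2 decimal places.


Solute in mixture 1 = 29% of 25 L = 25*29/100 = 29/4 L
Solute in mixture 2 = 45% of 3 L = 3*45/100 = 27/20 L
Total solute = 29/4 + 27/20 = 43/5 L
Total volume = 25 + 3 = 28 L
Final concentration = 43/5/28 * 100 = 30.71%

30.71


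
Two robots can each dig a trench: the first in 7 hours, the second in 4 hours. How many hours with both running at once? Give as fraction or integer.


Rate of A = 1/7 job per hour
Rate of B = 1/4 job per hour
Combined rate = 1/7 + 1/4
Find common denominator: (4 + 7)/(7*4) = 11/28
Combined rate = 11/28 job per hour
Time together = 1 / (11/28) = 28/11 hours

28/11


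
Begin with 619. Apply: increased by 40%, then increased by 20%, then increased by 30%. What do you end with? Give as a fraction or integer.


Start: 619
Step 1: increase by 40% => multiply by 140/100
  619 * 140/100 = 4333/5
Step 2: increase by 20% => multiply by 120/100
  4333/5 * 120/100 = 25998/25
Step 3: increase by 30% => multiply by 130/100
  25998/25 * 130/100 = 168987/125
Final value = 168987/125

168987/125


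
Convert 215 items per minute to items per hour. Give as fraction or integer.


Converting from per minute to per hour
Rate = 215 items per minute
Multiply by 60: 215 * 60
= 12900 items per hour

12900


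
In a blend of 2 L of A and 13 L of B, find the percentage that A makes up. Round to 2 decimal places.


Volume of A = 2 L
Volume of B = 13 L
Total volume = 2 + 13 = 15 L
Percentage of A = (2/15) * 100
= 13.33%

13.33


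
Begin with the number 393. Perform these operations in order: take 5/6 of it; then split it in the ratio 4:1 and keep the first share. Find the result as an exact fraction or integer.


Start with 393.
Step 1: Take 5/6: 393 * 5/6 = 655/2
Step 2: Split 4:1, first share = 655/2 * 4/5 = 262
Final result = 262

262


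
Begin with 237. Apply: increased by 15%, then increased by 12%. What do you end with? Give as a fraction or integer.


Start: 237
Step 1: increase by 15% => multiply by 115/100
  237 * 115/100 = 5451/20
Step 2: increase by 12% => multiply by 112/100
  5451/20 * 112/100 = 38157/125
Final value = 38157/125

38157/125
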